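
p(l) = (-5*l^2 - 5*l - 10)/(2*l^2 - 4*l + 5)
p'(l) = (4 - 4*l)*(-5*l^2 - 5*l - 10)/(2*l^2 - 4*l + 5)^2 + (-10*l - 5)/(2*l^2 - 4*l + 5) = 5*(6*l^2 - 2*l - 13)/(4*l^4 - 16*l^3 + 36*l^2 - 40*l + 25)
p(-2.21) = -0.99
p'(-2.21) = 0.19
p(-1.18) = -0.88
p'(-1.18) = -0.07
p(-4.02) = -1.32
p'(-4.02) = 0.16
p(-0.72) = -1.01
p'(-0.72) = -0.53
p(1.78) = -8.24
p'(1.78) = 0.69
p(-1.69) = -0.91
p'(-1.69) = 0.12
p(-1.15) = -0.89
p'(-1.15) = -0.09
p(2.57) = -7.05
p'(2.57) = 1.71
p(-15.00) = -2.06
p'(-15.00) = 0.03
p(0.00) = -2.00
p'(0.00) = -2.60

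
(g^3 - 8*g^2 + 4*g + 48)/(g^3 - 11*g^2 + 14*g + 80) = (g^2 - 10*g + 24)/(g^2 - 13*g + 40)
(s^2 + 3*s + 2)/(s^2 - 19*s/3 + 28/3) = 3*(s^2 + 3*s + 2)/(3*s^2 - 19*s + 28)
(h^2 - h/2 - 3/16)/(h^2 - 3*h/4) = (h + 1/4)/h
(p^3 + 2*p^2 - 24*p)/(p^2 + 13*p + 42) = p*(p - 4)/(p + 7)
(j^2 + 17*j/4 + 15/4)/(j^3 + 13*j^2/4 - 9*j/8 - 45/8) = 2*(4*j + 5)/(8*j^2 + 2*j - 15)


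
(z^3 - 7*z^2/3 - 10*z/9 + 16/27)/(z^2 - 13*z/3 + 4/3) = (z^2 - 2*z - 16/9)/(z - 4)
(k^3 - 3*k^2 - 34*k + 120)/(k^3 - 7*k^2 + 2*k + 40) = (k + 6)/(k + 2)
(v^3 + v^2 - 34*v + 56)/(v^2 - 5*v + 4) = (v^2 + 5*v - 14)/(v - 1)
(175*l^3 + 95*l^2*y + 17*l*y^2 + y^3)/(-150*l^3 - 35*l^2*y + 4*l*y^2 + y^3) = (7*l + y)/(-6*l + y)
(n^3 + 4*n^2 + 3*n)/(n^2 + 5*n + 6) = n*(n + 1)/(n + 2)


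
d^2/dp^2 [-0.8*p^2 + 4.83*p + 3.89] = -1.60000000000000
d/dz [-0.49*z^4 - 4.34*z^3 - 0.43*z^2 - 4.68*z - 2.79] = -1.96*z^3 - 13.02*z^2 - 0.86*z - 4.68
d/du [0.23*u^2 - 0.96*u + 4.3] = 0.46*u - 0.96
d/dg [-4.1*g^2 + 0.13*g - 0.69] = 0.13 - 8.2*g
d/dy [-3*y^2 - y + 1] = -6*y - 1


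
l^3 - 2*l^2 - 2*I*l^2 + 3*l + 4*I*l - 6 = (l - 2)*(l - 3*I)*(l + I)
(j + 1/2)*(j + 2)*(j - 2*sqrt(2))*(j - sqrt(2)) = j^4 - 3*sqrt(2)*j^3 + 5*j^3/2 - 15*sqrt(2)*j^2/2 + 5*j^2 - 3*sqrt(2)*j + 10*j + 4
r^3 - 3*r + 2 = (r - 1)^2*(r + 2)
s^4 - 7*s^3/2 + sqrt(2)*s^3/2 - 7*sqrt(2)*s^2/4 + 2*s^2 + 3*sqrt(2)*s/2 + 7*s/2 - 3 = (s - 2)*(s - 3/2)*(s - sqrt(2)/2)*(s + sqrt(2))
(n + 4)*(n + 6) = n^2 + 10*n + 24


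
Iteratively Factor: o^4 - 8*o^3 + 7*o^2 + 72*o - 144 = (o - 4)*(o^3 - 4*o^2 - 9*o + 36) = (o - 4)*(o + 3)*(o^2 - 7*o + 12) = (o - 4)*(o - 3)*(o + 3)*(o - 4)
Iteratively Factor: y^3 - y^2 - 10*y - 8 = (y - 4)*(y^2 + 3*y + 2) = (y - 4)*(y + 1)*(y + 2)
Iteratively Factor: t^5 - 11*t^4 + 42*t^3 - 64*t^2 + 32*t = (t)*(t^4 - 11*t^3 + 42*t^2 - 64*t + 32) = t*(t - 4)*(t^3 - 7*t^2 + 14*t - 8) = t*(t - 4)*(t - 1)*(t^2 - 6*t + 8) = t*(t - 4)*(t - 2)*(t - 1)*(t - 4)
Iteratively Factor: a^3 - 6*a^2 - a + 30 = (a - 3)*(a^2 - 3*a - 10) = (a - 5)*(a - 3)*(a + 2)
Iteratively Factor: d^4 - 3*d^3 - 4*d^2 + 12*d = (d - 2)*(d^3 - d^2 - 6*d) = (d - 3)*(d - 2)*(d^2 + 2*d) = (d - 3)*(d - 2)*(d + 2)*(d)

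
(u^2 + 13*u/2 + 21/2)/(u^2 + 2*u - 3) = (u + 7/2)/(u - 1)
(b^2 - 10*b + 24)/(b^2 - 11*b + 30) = (b - 4)/(b - 5)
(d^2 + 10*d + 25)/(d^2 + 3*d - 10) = (d + 5)/(d - 2)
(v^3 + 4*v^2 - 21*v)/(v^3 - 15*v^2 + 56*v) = (v^2 + 4*v - 21)/(v^2 - 15*v + 56)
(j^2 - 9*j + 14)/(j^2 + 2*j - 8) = (j - 7)/(j + 4)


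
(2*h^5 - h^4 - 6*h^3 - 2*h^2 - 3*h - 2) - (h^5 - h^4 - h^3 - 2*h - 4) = h^5 - 5*h^3 - 2*h^2 - h + 2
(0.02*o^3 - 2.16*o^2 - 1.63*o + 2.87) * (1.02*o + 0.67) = 0.0204*o^4 - 2.1898*o^3 - 3.1098*o^2 + 1.8353*o + 1.9229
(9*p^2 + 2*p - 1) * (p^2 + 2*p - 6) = 9*p^4 + 20*p^3 - 51*p^2 - 14*p + 6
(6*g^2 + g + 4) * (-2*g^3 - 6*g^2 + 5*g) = -12*g^5 - 38*g^4 + 16*g^3 - 19*g^2 + 20*g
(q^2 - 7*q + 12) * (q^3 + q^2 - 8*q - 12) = q^5 - 6*q^4 - 3*q^3 + 56*q^2 - 12*q - 144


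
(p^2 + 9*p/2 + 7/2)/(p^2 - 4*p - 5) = (p + 7/2)/(p - 5)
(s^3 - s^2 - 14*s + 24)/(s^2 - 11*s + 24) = (s^2 + 2*s - 8)/(s - 8)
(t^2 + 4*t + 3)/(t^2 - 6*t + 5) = (t^2 + 4*t + 3)/(t^2 - 6*t + 5)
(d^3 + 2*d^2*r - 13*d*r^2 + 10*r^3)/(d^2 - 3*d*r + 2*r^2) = d + 5*r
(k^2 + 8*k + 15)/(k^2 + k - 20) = (k + 3)/(k - 4)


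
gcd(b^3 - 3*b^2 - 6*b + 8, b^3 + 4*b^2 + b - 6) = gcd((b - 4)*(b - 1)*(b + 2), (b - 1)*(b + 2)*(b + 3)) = b^2 + b - 2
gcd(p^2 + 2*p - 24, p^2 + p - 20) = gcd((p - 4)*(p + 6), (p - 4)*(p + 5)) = p - 4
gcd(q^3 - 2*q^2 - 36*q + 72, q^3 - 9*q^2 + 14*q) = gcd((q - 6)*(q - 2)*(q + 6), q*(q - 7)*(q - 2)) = q - 2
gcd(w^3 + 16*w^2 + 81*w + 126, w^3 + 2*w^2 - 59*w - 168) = w^2 + 10*w + 21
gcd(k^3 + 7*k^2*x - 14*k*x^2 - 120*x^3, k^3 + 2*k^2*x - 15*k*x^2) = k + 5*x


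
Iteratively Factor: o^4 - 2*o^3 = (o)*(o^3 - 2*o^2) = o^2*(o^2 - 2*o) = o^2*(o - 2)*(o)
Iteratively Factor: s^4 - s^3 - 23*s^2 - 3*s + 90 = (s - 5)*(s^3 + 4*s^2 - 3*s - 18) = (s - 5)*(s + 3)*(s^2 + s - 6) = (s - 5)*(s - 2)*(s + 3)*(s + 3)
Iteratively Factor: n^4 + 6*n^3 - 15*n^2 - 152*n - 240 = (n + 3)*(n^3 + 3*n^2 - 24*n - 80) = (n + 3)*(n + 4)*(n^2 - n - 20) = (n - 5)*(n + 3)*(n + 4)*(n + 4)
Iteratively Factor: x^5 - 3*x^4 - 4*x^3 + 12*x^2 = (x - 2)*(x^4 - x^3 - 6*x^2) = (x - 3)*(x - 2)*(x^3 + 2*x^2) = x*(x - 3)*(x - 2)*(x^2 + 2*x) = x^2*(x - 3)*(x - 2)*(x + 2)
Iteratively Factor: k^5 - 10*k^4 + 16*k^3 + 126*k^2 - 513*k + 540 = (k - 3)*(k^4 - 7*k^3 - 5*k^2 + 111*k - 180) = (k - 3)^2*(k^3 - 4*k^2 - 17*k + 60) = (k - 3)^3*(k^2 - k - 20) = (k - 5)*(k - 3)^3*(k + 4)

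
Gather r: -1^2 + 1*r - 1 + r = 2*r - 2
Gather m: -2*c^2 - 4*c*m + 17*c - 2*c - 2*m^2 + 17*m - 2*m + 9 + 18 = -2*c^2 + 15*c - 2*m^2 + m*(15 - 4*c) + 27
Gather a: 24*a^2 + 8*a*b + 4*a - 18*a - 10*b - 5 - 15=24*a^2 + a*(8*b - 14) - 10*b - 20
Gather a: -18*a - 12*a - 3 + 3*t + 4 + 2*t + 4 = -30*a + 5*t + 5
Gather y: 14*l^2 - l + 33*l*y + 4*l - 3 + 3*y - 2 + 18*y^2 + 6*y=14*l^2 + 3*l + 18*y^2 + y*(33*l + 9) - 5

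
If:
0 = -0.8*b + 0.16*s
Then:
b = 0.2*s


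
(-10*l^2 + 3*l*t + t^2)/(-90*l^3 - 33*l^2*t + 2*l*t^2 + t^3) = (-2*l + t)/(-18*l^2 - 3*l*t + t^2)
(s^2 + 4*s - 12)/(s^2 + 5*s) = (s^2 + 4*s - 12)/(s*(s + 5))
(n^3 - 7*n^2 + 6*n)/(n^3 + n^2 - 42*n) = (n - 1)/(n + 7)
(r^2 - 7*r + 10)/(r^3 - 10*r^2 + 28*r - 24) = (r - 5)/(r^2 - 8*r + 12)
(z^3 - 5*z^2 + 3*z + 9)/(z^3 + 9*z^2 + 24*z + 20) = (z^3 - 5*z^2 + 3*z + 9)/(z^3 + 9*z^2 + 24*z + 20)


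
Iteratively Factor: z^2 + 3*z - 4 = (z + 4)*(z - 1)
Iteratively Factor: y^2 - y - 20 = (y - 5)*(y + 4)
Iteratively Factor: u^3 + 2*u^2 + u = (u)*(u^2 + 2*u + 1) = u*(u + 1)*(u + 1)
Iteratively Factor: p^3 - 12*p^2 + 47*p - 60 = (p - 5)*(p^2 - 7*p + 12) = (p - 5)*(p - 4)*(p - 3)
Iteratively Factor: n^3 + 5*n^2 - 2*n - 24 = (n + 3)*(n^2 + 2*n - 8) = (n + 3)*(n + 4)*(n - 2)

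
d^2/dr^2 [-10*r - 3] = 0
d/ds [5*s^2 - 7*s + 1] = 10*s - 7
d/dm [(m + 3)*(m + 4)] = 2*m + 7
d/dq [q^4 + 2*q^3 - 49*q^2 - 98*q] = 4*q^3 + 6*q^2 - 98*q - 98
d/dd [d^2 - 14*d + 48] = 2*d - 14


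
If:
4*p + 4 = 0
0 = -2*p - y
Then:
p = -1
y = 2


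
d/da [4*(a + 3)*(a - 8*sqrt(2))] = 8*a - 32*sqrt(2) + 12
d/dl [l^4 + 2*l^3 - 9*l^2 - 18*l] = 4*l^3 + 6*l^2 - 18*l - 18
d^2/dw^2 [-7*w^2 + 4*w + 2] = -14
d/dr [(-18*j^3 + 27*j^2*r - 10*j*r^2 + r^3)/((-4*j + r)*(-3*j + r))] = (22*j^2 - 8*j*r + r^2)/(16*j^2 - 8*j*r + r^2)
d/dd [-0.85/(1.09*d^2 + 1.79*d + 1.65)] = (1.853*d + 1.5215)/(1.09*d^2 + 1.79*d + 1.65)^2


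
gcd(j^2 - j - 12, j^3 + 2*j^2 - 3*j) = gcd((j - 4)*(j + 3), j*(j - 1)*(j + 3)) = j + 3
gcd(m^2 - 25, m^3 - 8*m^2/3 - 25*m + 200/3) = m^2 - 25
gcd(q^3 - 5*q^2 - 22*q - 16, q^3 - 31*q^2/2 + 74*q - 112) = q - 8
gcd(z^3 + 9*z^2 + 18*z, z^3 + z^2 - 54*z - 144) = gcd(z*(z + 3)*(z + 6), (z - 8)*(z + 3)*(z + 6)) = z^2 + 9*z + 18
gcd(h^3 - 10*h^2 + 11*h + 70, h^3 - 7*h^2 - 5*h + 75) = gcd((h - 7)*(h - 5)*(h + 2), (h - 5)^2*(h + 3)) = h - 5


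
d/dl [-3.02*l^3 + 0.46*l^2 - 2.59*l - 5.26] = -9.06*l^2 + 0.92*l - 2.59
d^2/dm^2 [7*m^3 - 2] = 42*m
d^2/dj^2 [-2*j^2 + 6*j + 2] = -4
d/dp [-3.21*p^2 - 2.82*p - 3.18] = -6.42*p - 2.82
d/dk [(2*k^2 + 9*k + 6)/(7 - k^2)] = (9*k^2 + 40*k + 63)/(k^4 - 14*k^2 + 49)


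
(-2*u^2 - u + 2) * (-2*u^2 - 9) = 4*u^4 + 2*u^3 + 14*u^2 + 9*u - 18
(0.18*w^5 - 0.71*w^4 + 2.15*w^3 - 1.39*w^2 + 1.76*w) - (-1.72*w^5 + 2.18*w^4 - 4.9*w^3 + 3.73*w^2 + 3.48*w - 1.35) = 1.9*w^5 - 2.89*w^4 + 7.05*w^3 - 5.12*w^2 - 1.72*w + 1.35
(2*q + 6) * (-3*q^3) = -6*q^4 - 18*q^3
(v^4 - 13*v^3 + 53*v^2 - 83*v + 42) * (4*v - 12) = 4*v^5 - 64*v^4 + 368*v^3 - 968*v^2 + 1164*v - 504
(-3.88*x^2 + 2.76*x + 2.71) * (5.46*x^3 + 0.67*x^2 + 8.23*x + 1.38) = -21.1848*x^5 + 12.47*x^4 - 15.2866*x^3 + 19.1761*x^2 + 26.1121*x + 3.7398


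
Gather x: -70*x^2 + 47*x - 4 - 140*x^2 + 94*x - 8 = -210*x^2 + 141*x - 12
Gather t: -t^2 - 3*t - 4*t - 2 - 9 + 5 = -t^2 - 7*t - 6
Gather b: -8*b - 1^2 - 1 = -8*b - 2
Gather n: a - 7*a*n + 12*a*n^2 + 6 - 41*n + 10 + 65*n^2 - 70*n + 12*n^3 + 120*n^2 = a + 12*n^3 + n^2*(12*a + 185) + n*(-7*a - 111) + 16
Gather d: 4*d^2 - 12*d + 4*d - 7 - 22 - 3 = 4*d^2 - 8*d - 32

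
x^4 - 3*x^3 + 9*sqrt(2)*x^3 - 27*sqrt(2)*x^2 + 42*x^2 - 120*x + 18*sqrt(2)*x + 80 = (x - 2)*(x - 1)*(x + 4*sqrt(2))*(x + 5*sqrt(2))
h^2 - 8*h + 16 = (h - 4)^2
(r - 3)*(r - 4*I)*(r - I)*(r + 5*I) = r^4 - 3*r^3 + 21*r^2 - 63*r - 20*I*r + 60*I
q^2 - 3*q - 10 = (q - 5)*(q + 2)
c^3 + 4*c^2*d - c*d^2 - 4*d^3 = (c - d)*(c + d)*(c + 4*d)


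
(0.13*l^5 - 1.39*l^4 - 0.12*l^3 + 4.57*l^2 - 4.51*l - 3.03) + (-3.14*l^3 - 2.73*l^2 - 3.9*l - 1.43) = 0.13*l^5 - 1.39*l^4 - 3.26*l^3 + 1.84*l^2 - 8.41*l - 4.46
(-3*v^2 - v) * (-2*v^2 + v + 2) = 6*v^4 - v^3 - 7*v^2 - 2*v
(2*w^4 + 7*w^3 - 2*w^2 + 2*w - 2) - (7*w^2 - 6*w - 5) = 2*w^4 + 7*w^3 - 9*w^2 + 8*w + 3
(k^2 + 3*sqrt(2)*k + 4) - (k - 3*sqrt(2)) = k^2 - k + 3*sqrt(2)*k + 4 + 3*sqrt(2)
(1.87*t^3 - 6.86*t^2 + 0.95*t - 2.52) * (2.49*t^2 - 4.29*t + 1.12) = 4.6563*t^5 - 25.1037*t^4 + 33.8893*t^3 - 18.0335*t^2 + 11.8748*t - 2.8224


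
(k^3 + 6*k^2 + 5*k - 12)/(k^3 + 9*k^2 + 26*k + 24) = (k - 1)/(k + 2)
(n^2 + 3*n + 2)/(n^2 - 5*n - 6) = (n + 2)/(n - 6)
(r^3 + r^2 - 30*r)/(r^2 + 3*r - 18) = r*(r - 5)/(r - 3)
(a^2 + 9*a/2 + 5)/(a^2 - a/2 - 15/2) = (a + 2)/(a - 3)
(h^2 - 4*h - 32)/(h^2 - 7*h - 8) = (h + 4)/(h + 1)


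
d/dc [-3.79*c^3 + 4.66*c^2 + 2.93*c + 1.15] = -11.37*c^2 + 9.32*c + 2.93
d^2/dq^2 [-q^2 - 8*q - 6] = -2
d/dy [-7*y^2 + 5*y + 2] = 5 - 14*y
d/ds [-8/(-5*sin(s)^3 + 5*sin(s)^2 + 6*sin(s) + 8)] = 8*(-15*sin(s)^2 + 10*sin(s) + 6)*cos(s)/(-5*sin(s)^3 + 5*sin(s)^2 + 6*sin(s) + 8)^2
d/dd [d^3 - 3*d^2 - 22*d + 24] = 3*d^2 - 6*d - 22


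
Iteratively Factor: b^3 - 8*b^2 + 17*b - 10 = (b - 5)*(b^2 - 3*b + 2) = (b - 5)*(b - 1)*(b - 2)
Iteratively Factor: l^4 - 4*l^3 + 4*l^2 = (l - 2)*(l^3 - 2*l^2) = l*(l - 2)*(l^2 - 2*l) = l*(l - 2)^2*(l)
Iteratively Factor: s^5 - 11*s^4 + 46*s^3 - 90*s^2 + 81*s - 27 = (s - 3)*(s^4 - 8*s^3 + 22*s^2 - 24*s + 9) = (s - 3)*(s - 1)*(s^3 - 7*s^2 + 15*s - 9) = (s - 3)^2*(s - 1)*(s^2 - 4*s + 3) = (s - 3)^2*(s - 1)^2*(s - 3)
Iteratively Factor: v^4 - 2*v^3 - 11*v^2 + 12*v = (v + 3)*(v^3 - 5*v^2 + 4*v) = (v - 4)*(v + 3)*(v^2 - v) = (v - 4)*(v - 1)*(v + 3)*(v)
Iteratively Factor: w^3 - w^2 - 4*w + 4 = (w - 2)*(w^2 + w - 2) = (w - 2)*(w - 1)*(w + 2)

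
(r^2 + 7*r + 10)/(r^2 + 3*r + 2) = (r + 5)/(r + 1)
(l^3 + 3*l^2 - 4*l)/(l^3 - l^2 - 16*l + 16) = l/(l - 4)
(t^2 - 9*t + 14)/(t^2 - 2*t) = (t - 7)/t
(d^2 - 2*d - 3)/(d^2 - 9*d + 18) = (d + 1)/(d - 6)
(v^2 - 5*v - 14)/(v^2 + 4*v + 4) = (v - 7)/(v + 2)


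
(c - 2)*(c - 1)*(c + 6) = c^3 + 3*c^2 - 16*c + 12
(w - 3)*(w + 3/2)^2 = w^3 - 27*w/4 - 27/4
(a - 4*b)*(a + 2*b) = a^2 - 2*a*b - 8*b^2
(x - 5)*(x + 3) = x^2 - 2*x - 15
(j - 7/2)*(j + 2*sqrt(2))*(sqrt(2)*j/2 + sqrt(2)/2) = sqrt(2)*j^3/2 - 5*sqrt(2)*j^2/4 + 2*j^2 - 5*j - 7*sqrt(2)*j/4 - 7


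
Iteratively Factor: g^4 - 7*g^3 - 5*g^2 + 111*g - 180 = (g - 5)*(g^3 - 2*g^2 - 15*g + 36) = (g - 5)*(g - 3)*(g^2 + g - 12) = (g - 5)*(g - 3)*(g + 4)*(g - 3)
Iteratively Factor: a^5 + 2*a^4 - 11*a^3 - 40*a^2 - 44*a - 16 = (a + 1)*(a^4 + a^3 - 12*a^2 - 28*a - 16) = (a - 4)*(a + 1)*(a^3 + 5*a^2 + 8*a + 4) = (a - 4)*(a + 1)*(a + 2)*(a^2 + 3*a + 2) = (a - 4)*(a + 1)*(a + 2)^2*(a + 1)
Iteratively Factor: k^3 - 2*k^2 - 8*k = (k - 4)*(k^2 + 2*k) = k*(k - 4)*(k + 2)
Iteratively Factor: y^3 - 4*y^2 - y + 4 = (y + 1)*(y^2 - 5*y + 4) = (y - 4)*(y + 1)*(y - 1)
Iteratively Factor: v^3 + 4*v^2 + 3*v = (v)*(v^2 + 4*v + 3) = v*(v + 1)*(v + 3)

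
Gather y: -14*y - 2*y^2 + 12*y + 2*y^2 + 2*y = 0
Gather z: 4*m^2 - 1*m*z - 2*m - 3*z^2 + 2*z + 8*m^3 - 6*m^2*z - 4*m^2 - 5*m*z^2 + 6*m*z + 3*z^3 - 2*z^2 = 8*m^3 - 2*m + 3*z^3 + z^2*(-5*m - 5) + z*(-6*m^2 + 5*m + 2)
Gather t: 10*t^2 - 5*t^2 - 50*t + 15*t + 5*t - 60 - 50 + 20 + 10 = 5*t^2 - 30*t - 80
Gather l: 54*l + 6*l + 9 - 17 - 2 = 60*l - 10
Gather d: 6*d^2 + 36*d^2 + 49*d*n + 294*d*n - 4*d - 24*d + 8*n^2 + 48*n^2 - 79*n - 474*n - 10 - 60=42*d^2 + d*(343*n - 28) + 56*n^2 - 553*n - 70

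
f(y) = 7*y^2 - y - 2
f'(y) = 14*y - 1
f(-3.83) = 104.51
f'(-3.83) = -54.62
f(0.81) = 1.78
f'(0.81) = 10.34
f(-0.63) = 1.41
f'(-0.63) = -9.82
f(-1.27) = 10.56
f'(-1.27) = -18.78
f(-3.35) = 79.91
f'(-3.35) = -47.90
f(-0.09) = -1.85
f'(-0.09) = -2.26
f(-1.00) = 6.00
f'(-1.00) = -15.00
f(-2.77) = 54.48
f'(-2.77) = -39.78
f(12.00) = 994.00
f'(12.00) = 167.00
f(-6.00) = 256.00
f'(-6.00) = -85.00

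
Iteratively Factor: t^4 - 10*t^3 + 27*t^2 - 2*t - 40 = (t - 4)*(t^3 - 6*t^2 + 3*t + 10) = (t - 4)*(t - 2)*(t^2 - 4*t - 5) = (t - 4)*(t - 2)*(t + 1)*(t - 5)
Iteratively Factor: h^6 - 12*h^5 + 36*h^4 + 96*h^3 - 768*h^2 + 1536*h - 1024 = (h + 4)*(h^5 - 16*h^4 + 100*h^3 - 304*h^2 + 448*h - 256) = (h - 4)*(h + 4)*(h^4 - 12*h^3 + 52*h^2 - 96*h + 64) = (h - 4)^2*(h + 4)*(h^3 - 8*h^2 + 20*h - 16) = (h - 4)^2*(h - 2)*(h + 4)*(h^2 - 6*h + 8) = (h - 4)^3*(h - 2)*(h + 4)*(h - 2)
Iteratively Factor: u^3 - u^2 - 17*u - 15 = (u + 1)*(u^2 - 2*u - 15) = (u - 5)*(u + 1)*(u + 3)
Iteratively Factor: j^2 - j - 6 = (j - 3)*(j + 2)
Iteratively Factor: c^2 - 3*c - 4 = (c - 4)*(c + 1)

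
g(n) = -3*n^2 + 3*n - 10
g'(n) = 3 - 6*n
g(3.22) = -31.45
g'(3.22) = -16.32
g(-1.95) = -27.26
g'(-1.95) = 14.70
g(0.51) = -9.25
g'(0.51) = -0.06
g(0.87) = -9.66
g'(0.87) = -2.22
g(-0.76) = -14.01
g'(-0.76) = 7.56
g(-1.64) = -22.99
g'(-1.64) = 12.84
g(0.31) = -9.36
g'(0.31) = 1.14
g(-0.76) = -14.01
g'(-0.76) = 7.56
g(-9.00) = -280.00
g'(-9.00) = 57.00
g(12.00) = -406.00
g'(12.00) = -69.00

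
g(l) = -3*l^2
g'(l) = -6*l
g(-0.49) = -0.72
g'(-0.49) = 2.94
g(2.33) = -16.29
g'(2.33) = -13.98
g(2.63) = -20.75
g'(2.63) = -15.78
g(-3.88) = -45.16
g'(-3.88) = 23.28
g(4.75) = -67.69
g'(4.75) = -28.50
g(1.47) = -6.48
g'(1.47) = -8.82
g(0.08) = -0.02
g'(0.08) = -0.48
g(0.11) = -0.04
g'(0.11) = -0.66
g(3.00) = -27.00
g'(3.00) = -18.00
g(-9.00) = -243.00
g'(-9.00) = 54.00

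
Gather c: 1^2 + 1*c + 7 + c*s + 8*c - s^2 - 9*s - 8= c*(s + 9) - s^2 - 9*s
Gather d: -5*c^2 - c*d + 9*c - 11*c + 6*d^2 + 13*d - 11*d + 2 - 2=-5*c^2 - 2*c + 6*d^2 + d*(2 - c)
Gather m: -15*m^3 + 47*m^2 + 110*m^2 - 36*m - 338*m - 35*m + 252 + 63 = -15*m^3 + 157*m^2 - 409*m + 315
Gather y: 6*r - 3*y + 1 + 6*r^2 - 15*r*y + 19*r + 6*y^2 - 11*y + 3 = 6*r^2 + 25*r + 6*y^2 + y*(-15*r - 14) + 4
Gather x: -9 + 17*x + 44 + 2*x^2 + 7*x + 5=2*x^2 + 24*x + 40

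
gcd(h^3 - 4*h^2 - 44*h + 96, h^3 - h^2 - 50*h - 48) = h^2 - 2*h - 48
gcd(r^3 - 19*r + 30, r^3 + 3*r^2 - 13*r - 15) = r^2 + 2*r - 15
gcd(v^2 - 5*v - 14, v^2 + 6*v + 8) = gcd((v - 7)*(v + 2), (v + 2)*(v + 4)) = v + 2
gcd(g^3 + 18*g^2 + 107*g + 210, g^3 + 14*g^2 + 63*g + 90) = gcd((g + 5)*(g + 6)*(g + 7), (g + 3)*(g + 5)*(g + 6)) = g^2 + 11*g + 30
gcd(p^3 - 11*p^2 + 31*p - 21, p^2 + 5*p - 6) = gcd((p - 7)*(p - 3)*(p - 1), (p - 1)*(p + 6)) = p - 1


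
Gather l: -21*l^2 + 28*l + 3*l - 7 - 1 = -21*l^2 + 31*l - 8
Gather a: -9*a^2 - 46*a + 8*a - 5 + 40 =-9*a^2 - 38*a + 35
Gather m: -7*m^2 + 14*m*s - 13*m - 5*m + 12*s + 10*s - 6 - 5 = -7*m^2 + m*(14*s - 18) + 22*s - 11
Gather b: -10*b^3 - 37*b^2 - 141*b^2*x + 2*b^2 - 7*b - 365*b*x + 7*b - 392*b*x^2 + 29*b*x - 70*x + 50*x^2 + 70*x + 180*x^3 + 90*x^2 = -10*b^3 + b^2*(-141*x - 35) + b*(-392*x^2 - 336*x) + 180*x^3 + 140*x^2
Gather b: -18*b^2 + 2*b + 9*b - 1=-18*b^2 + 11*b - 1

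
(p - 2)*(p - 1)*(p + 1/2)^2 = p^4 - 2*p^3 - 3*p^2/4 + 5*p/4 + 1/2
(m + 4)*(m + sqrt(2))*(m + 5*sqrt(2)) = m^3 + 4*m^2 + 6*sqrt(2)*m^2 + 10*m + 24*sqrt(2)*m + 40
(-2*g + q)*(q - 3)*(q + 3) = -2*g*q^2 + 18*g + q^3 - 9*q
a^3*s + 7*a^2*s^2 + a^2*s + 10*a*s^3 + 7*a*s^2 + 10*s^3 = (a + 2*s)*(a + 5*s)*(a*s + s)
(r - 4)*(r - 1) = r^2 - 5*r + 4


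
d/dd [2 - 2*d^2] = -4*d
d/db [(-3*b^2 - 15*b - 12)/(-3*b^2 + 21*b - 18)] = 2*(-6*b^2 + 2*b + 29)/(b^4 - 14*b^3 + 61*b^2 - 84*b + 36)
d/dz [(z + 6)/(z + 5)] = -1/(z + 5)^2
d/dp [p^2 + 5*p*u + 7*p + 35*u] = 2*p + 5*u + 7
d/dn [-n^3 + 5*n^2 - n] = -3*n^2 + 10*n - 1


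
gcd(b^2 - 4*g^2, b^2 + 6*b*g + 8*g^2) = b + 2*g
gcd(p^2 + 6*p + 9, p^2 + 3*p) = p + 3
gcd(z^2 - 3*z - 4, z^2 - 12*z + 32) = z - 4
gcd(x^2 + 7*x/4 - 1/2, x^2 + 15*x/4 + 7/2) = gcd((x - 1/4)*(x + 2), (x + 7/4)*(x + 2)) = x + 2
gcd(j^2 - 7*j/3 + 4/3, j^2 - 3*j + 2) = j - 1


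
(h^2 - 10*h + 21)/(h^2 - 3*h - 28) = (h - 3)/(h + 4)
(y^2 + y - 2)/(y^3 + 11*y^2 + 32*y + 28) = (y - 1)/(y^2 + 9*y + 14)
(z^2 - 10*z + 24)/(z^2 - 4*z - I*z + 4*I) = (z - 6)/(z - I)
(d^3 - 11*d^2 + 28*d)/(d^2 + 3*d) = (d^2 - 11*d + 28)/(d + 3)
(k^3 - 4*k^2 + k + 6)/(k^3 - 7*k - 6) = (k - 2)/(k + 2)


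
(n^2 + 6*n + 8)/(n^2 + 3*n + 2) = (n + 4)/(n + 1)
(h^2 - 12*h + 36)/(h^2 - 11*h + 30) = (h - 6)/(h - 5)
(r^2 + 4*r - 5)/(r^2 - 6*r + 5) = (r + 5)/(r - 5)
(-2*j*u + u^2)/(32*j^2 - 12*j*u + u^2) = u*(-2*j + u)/(32*j^2 - 12*j*u + u^2)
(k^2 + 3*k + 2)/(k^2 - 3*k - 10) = (k + 1)/(k - 5)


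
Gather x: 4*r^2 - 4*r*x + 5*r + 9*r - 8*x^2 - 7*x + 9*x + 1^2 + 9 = 4*r^2 + 14*r - 8*x^2 + x*(2 - 4*r) + 10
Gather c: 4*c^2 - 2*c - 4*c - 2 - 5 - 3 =4*c^2 - 6*c - 10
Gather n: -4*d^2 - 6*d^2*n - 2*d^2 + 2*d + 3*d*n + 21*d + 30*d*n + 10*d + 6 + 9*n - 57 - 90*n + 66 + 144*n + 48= -6*d^2 + 33*d + n*(-6*d^2 + 33*d + 63) + 63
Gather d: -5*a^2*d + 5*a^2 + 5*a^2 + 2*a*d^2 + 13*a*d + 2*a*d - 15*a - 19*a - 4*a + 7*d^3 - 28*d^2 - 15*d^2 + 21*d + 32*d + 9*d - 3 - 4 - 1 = 10*a^2 - 38*a + 7*d^3 + d^2*(2*a - 43) + d*(-5*a^2 + 15*a + 62) - 8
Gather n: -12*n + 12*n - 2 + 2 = 0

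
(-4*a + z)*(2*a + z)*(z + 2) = -8*a^2*z - 16*a^2 - 2*a*z^2 - 4*a*z + z^3 + 2*z^2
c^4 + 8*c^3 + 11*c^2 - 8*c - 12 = (c - 1)*(c + 1)*(c + 2)*(c + 6)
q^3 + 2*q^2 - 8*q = q*(q - 2)*(q + 4)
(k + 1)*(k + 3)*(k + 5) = k^3 + 9*k^2 + 23*k + 15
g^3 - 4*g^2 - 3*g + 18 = (g - 3)^2*(g + 2)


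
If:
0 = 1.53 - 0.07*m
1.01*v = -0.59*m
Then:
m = 21.86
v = -12.77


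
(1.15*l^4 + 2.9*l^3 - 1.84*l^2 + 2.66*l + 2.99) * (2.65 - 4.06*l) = -4.669*l^5 - 8.7265*l^4 + 15.1554*l^3 - 15.6756*l^2 - 5.0904*l + 7.9235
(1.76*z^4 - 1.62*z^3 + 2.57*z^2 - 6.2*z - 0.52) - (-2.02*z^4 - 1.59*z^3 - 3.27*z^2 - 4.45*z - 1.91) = 3.78*z^4 - 0.03*z^3 + 5.84*z^2 - 1.75*z + 1.39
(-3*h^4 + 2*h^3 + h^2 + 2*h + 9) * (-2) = 6*h^4 - 4*h^3 - 2*h^2 - 4*h - 18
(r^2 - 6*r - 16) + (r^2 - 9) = 2*r^2 - 6*r - 25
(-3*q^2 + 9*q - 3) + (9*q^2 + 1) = 6*q^2 + 9*q - 2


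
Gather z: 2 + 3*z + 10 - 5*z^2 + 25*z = -5*z^2 + 28*z + 12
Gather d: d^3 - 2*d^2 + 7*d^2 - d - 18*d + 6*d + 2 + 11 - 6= d^3 + 5*d^2 - 13*d + 7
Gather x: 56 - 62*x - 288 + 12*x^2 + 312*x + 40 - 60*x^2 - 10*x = -48*x^2 + 240*x - 192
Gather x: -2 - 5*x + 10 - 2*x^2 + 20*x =-2*x^2 + 15*x + 8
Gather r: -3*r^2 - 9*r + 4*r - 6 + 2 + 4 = -3*r^2 - 5*r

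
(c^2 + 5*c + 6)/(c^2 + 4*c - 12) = (c^2 + 5*c + 6)/(c^2 + 4*c - 12)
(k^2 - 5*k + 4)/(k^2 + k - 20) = (k - 1)/(k + 5)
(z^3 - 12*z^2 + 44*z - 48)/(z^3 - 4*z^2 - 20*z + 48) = (z - 4)/(z + 4)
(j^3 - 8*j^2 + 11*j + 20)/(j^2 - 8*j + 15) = (j^2 - 3*j - 4)/(j - 3)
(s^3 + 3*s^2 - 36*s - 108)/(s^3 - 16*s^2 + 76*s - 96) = (s^2 + 9*s + 18)/(s^2 - 10*s + 16)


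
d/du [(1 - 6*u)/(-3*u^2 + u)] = (-18*u^2 + 6*u - 1)/(u^2*(9*u^2 - 6*u + 1))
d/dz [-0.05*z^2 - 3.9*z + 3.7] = -0.1*z - 3.9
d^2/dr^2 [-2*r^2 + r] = -4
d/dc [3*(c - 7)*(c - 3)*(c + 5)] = 9*c^2 - 30*c - 87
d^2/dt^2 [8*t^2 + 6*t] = 16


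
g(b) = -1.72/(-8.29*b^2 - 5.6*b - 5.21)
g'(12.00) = -0.00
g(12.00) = 0.00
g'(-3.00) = 0.02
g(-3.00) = 0.03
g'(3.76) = -0.01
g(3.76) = 0.01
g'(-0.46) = 0.18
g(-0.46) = 0.39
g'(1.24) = -0.07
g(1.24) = 0.07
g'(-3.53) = 0.01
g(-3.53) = 0.02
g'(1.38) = -0.06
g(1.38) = 0.06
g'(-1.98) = 0.07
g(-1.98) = 0.06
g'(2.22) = -0.02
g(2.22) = 0.03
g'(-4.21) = 0.01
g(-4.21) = 0.01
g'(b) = -1.72*(16.58*b + 5.6)/(-8.29*b^2 - 5.6*b - 5.21)^2 = (-28.5176*b - 9.632)/(8.29*b^2 + 5.6*b + 5.21)^2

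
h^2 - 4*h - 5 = (h - 5)*(h + 1)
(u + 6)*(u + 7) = u^2 + 13*u + 42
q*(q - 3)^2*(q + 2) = q^4 - 4*q^3 - 3*q^2 + 18*q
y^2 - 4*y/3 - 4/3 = (y - 2)*(y + 2/3)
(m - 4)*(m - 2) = m^2 - 6*m + 8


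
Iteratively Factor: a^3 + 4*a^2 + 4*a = (a + 2)*(a^2 + 2*a) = (a + 2)^2*(a)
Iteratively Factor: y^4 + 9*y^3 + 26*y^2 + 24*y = (y)*(y^3 + 9*y^2 + 26*y + 24) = y*(y + 2)*(y^2 + 7*y + 12) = y*(y + 2)*(y + 4)*(y + 3)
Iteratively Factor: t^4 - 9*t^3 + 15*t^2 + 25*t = (t + 1)*(t^3 - 10*t^2 + 25*t) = t*(t + 1)*(t^2 - 10*t + 25) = t*(t - 5)*(t + 1)*(t - 5)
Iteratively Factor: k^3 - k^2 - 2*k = (k - 2)*(k^2 + k) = k*(k - 2)*(k + 1)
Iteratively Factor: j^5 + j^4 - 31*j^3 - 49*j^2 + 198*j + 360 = (j - 5)*(j^4 + 6*j^3 - j^2 - 54*j - 72) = (j - 5)*(j + 4)*(j^3 + 2*j^2 - 9*j - 18) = (j - 5)*(j + 2)*(j + 4)*(j^2 - 9) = (j - 5)*(j + 2)*(j + 3)*(j + 4)*(j - 3)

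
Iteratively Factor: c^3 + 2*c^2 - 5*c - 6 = (c - 2)*(c^2 + 4*c + 3) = (c - 2)*(c + 1)*(c + 3)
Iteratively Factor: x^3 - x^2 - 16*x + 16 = (x - 4)*(x^2 + 3*x - 4) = (x - 4)*(x - 1)*(x + 4)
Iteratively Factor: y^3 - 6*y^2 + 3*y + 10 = (y - 5)*(y^2 - y - 2) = (y - 5)*(y - 2)*(y + 1)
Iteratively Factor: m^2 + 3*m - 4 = (m - 1)*(m + 4)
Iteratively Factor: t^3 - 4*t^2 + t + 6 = (t - 2)*(t^2 - 2*t - 3) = (t - 2)*(t + 1)*(t - 3)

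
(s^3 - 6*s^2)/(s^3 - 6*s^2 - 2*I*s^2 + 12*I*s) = s/(s - 2*I)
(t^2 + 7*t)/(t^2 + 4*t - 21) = t/(t - 3)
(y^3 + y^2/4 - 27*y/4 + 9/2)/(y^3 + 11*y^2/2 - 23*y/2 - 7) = (4*y^2 + 9*y - 9)/(2*(2*y^2 + 15*y + 7))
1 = 1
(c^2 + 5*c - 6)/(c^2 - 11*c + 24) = (c^2 + 5*c - 6)/(c^2 - 11*c + 24)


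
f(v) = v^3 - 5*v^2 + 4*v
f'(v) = 3*v^2 - 10*v + 4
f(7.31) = 152.68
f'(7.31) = 91.21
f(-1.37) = -17.44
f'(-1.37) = 23.33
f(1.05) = -0.15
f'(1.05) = -3.19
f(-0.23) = -1.20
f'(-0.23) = 6.46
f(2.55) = -5.73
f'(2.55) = -1.99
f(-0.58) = -4.20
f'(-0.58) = 10.81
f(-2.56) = -59.79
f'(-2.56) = 49.26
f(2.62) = -5.86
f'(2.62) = -1.61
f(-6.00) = -420.00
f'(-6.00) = 172.00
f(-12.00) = -2496.00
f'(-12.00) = 556.00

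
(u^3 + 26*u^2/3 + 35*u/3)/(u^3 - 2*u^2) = (3*u^2 + 26*u + 35)/(3*u*(u - 2))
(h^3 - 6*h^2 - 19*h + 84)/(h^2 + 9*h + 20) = (h^2 - 10*h + 21)/(h + 5)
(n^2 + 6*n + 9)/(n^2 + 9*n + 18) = (n + 3)/(n + 6)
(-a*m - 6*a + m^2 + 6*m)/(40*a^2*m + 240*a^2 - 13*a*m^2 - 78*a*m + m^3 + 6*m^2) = (-a + m)/(40*a^2 - 13*a*m + m^2)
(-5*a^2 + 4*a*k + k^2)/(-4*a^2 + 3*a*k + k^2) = (5*a + k)/(4*a + k)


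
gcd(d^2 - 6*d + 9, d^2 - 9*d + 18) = d - 3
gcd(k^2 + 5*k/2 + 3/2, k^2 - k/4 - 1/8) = 1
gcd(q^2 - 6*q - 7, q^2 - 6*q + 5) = 1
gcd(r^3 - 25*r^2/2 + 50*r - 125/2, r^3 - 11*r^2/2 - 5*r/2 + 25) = r^2 - 15*r/2 + 25/2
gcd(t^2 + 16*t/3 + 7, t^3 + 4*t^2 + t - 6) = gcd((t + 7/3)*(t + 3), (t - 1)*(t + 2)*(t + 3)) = t + 3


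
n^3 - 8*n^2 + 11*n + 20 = (n - 5)*(n - 4)*(n + 1)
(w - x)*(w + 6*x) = w^2 + 5*w*x - 6*x^2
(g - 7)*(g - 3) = g^2 - 10*g + 21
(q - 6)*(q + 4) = q^2 - 2*q - 24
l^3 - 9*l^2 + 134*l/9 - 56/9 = (l - 7)*(l - 4/3)*(l - 2/3)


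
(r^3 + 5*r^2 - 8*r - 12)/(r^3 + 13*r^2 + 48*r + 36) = (r - 2)/(r + 6)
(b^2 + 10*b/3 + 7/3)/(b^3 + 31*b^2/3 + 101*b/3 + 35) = (b + 1)/(b^2 + 8*b + 15)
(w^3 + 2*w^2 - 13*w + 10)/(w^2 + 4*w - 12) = (w^2 + 4*w - 5)/(w + 6)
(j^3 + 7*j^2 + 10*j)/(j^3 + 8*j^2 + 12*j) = (j + 5)/(j + 6)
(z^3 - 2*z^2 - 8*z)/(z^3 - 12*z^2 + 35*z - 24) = z*(z^2 - 2*z - 8)/(z^3 - 12*z^2 + 35*z - 24)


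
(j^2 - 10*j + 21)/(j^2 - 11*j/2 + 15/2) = 2*(j - 7)/(2*j - 5)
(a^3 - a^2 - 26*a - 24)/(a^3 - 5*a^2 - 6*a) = (a + 4)/a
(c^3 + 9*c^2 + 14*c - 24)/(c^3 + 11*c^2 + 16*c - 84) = (c^2 + 3*c - 4)/(c^2 + 5*c - 14)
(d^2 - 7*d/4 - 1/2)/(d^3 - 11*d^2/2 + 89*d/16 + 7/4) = 4*(d - 2)/(4*d^2 - 23*d + 28)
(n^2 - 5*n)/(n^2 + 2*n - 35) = n/(n + 7)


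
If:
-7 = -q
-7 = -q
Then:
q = 7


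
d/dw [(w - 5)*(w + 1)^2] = 3*(w - 3)*(w + 1)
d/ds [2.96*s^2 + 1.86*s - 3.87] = 5.92*s + 1.86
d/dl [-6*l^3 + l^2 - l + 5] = -18*l^2 + 2*l - 1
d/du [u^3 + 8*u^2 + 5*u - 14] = 3*u^2 + 16*u + 5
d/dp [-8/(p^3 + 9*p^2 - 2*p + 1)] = 8*(3*p^2 + 18*p - 2)/(p^3 + 9*p^2 - 2*p + 1)^2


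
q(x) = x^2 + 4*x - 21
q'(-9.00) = -14.00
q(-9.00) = 24.00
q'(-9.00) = -14.00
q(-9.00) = 24.00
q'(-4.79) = -5.58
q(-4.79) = -17.22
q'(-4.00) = -4.00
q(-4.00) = -21.00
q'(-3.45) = -2.90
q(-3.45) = -22.90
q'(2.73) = 9.46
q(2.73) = -2.63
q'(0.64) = 5.28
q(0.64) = -18.03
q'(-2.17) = -0.34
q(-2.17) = -24.97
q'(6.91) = 17.82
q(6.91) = 54.39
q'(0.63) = 5.26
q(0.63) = -18.08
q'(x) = 2*x + 4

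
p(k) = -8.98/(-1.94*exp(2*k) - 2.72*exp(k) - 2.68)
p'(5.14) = -0.00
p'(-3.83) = -0.07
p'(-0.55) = -1.07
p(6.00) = 0.00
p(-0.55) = 1.83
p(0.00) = 1.22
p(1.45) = 0.18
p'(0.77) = -0.69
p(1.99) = 0.07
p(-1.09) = 2.35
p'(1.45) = -0.30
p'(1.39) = -0.33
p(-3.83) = 3.28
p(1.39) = 0.20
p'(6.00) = 0.00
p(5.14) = 0.00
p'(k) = -8.98*(3.88*exp(2*k) + 2.72*exp(k))/(-1.94*exp(2*k) - 2.72*exp(k) - 2.68)^2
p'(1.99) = -0.13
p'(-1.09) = -0.84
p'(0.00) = -1.10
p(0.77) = 0.51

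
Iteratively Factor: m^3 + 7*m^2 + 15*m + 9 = (m + 3)*(m^2 + 4*m + 3) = (m + 1)*(m + 3)*(m + 3)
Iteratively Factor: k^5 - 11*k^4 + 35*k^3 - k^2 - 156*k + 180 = (k - 3)*(k^4 - 8*k^3 + 11*k^2 + 32*k - 60) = (k - 3)*(k + 2)*(k^3 - 10*k^2 + 31*k - 30) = (k - 3)*(k - 2)*(k + 2)*(k^2 - 8*k + 15) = (k - 3)^2*(k - 2)*(k + 2)*(k - 5)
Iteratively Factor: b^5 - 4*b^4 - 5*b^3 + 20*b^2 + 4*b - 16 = (b - 2)*(b^4 - 2*b^3 - 9*b^2 + 2*b + 8) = (b - 2)*(b - 1)*(b^3 - b^2 - 10*b - 8) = (b - 2)*(b - 1)*(b + 1)*(b^2 - 2*b - 8) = (b - 2)*(b - 1)*(b + 1)*(b + 2)*(b - 4)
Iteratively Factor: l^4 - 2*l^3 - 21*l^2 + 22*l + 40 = (l - 5)*(l^3 + 3*l^2 - 6*l - 8) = (l - 5)*(l - 2)*(l^2 + 5*l + 4) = (l - 5)*(l - 2)*(l + 4)*(l + 1)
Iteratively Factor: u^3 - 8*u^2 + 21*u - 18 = (u - 3)*(u^2 - 5*u + 6) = (u - 3)^2*(u - 2)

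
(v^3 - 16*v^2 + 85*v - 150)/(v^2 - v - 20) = (v^2 - 11*v + 30)/(v + 4)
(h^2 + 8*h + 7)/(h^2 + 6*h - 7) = (h + 1)/(h - 1)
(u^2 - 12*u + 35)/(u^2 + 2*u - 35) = (u - 7)/(u + 7)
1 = 1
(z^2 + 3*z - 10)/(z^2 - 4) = (z + 5)/(z + 2)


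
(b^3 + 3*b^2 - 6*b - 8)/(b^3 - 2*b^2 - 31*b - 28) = (b - 2)/(b - 7)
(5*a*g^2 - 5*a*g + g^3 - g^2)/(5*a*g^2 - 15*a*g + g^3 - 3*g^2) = (g - 1)/(g - 3)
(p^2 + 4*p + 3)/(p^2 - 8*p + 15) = (p^2 + 4*p + 3)/(p^2 - 8*p + 15)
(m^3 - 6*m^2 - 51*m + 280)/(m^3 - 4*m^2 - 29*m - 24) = (m^2 + 2*m - 35)/(m^2 + 4*m + 3)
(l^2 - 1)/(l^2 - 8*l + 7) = (l + 1)/(l - 7)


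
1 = 1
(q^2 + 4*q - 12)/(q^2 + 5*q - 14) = (q + 6)/(q + 7)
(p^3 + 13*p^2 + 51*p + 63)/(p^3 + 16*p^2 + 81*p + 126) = (p + 3)/(p + 6)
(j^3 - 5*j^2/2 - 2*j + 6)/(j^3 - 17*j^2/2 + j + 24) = (j - 2)/(j - 8)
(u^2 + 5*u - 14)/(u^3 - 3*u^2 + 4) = (u + 7)/(u^2 - u - 2)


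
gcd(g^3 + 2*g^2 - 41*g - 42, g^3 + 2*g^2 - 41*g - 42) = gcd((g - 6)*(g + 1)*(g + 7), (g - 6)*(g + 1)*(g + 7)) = g^3 + 2*g^2 - 41*g - 42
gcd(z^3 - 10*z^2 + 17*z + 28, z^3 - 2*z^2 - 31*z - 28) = z^2 - 6*z - 7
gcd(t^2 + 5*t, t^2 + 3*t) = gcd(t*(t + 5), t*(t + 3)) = t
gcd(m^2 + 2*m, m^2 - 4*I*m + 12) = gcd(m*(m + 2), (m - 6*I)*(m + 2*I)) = 1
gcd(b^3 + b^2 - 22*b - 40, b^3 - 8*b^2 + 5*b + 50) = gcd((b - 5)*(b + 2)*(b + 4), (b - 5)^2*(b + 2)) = b^2 - 3*b - 10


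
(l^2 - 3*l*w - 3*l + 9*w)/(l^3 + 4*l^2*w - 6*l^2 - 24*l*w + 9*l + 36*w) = (l - 3*w)/(l^2 + 4*l*w - 3*l - 12*w)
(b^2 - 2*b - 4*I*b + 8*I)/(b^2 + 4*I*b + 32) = (b - 2)/(b + 8*I)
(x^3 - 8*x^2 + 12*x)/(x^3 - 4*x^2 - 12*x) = (x - 2)/(x + 2)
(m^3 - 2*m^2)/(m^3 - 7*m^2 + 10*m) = m/(m - 5)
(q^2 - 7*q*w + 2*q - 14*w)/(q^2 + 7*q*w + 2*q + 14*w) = (q - 7*w)/(q + 7*w)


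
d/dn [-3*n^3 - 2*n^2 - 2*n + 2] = -9*n^2 - 4*n - 2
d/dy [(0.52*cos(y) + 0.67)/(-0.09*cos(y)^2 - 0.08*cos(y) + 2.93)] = (0.0468*sin(y)^2 - 0.1206*cos(y) - 1.624)*sin(y)/(0.09*cos(y)^2 + 0.08*cos(y) - 2.93)^2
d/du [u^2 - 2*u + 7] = 2*u - 2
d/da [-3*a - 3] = -3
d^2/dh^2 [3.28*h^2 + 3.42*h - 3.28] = 6.56000000000000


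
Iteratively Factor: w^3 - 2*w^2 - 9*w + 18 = (w - 3)*(w^2 + w - 6) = (w - 3)*(w + 3)*(w - 2)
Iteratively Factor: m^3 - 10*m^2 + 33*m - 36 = (m - 3)*(m^2 - 7*m + 12) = (m - 4)*(m - 3)*(m - 3)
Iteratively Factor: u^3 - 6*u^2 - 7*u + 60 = (u - 4)*(u^2 - 2*u - 15) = (u - 5)*(u - 4)*(u + 3)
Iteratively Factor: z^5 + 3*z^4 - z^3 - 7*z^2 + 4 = (z - 1)*(z^4 + 4*z^3 + 3*z^2 - 4*z - 4) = (z - 1)*(z + 2)*(z^3 + 2*z^2 - z - 2) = (z - 1)*(z + 1)*(z + 2)*(z^2 + z - 2) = (z - 1)*(z + 1)*(z + 2)^2*(z - 1)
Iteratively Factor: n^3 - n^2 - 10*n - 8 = (n + 2)*(n^2 - 3*n - 4) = (n + 1)*(n + 2)*(n - 4)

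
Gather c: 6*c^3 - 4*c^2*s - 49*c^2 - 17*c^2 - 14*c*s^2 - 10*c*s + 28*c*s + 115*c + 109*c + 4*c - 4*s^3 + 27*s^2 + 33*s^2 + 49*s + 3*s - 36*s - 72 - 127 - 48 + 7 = 6*c^3 + c^2*(-4*s - 66) + c*(-14*s^2 + 18*s + 228) - 4*s^3 + 60*s^2 + 16*s - 240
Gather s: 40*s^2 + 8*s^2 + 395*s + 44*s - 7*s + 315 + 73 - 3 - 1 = 48*s^2 + 432*s + 384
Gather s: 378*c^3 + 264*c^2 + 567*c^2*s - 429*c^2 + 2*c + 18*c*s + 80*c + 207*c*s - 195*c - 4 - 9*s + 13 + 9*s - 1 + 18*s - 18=378*c^3 - 165*c^2 - 113*c + s*(567*c^2 + 225*c + 18) - 10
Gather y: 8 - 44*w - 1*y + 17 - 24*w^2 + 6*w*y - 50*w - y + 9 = -24*w^2 - 94*w + y*(6*w - 2) + 34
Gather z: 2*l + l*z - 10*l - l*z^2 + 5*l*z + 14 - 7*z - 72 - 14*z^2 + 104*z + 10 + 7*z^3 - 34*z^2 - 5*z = -8*l + 7*z^3 + z^2*(-l - 48) + z*(6*l + 92) - 48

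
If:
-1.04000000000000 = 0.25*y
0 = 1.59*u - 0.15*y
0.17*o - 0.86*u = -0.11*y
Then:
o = 0.71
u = -0.39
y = -4.16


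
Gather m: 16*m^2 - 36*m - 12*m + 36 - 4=16*m^2 - 48*m + 32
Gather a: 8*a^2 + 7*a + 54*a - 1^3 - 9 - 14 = 8*a^2 + 61*a - 24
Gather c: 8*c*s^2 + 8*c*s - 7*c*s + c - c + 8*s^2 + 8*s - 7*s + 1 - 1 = c*(8*s^2 + s) + 8*s^2 + s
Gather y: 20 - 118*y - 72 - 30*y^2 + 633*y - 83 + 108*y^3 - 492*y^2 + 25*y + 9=108*y^3 - 522*y^2 + 540*y - 126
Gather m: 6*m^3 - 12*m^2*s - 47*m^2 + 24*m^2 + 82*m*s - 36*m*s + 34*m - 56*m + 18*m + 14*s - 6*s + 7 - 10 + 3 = 6*m^3 + m^2*(-12*s - 23) + m*(46*s - 4) + 8*s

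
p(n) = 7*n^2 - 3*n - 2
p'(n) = 14*n - 3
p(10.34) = 715.39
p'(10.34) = 141.76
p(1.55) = 10.17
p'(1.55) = 18.70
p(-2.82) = 62.13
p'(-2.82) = -42.48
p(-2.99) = 69.55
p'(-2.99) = -44.86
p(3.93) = 94.32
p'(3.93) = 52.02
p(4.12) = 104.46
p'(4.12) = 54.68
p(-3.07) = 73.18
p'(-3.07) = -45.98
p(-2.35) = 43.71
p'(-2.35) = -35.90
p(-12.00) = 1042.00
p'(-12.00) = -171.00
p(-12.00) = 1042.00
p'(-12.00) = -171.00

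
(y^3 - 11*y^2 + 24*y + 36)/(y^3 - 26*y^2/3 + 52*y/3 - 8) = 3*(y^2 - 5*y - 6)/(3*y^2 - 8*y + 4)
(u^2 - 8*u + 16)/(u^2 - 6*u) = (u^2 - 8*u + 16)/(u*(u - 6))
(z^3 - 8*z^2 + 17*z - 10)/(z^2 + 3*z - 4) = (z^2 - 7*z + 10)/(z + 4)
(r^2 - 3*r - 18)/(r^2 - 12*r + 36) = (r + 3)/(r - 6)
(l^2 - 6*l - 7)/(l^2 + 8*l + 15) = (l^2 - 6*l - 7)/(l^2 + 8*l + 15)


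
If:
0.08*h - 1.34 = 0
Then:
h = 16.75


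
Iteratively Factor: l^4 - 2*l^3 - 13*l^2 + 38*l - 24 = (l - 1)*(l^3 - l^2 - 14*l + 24) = (l - 2)*(l - 1)*(l^2 + l - 12) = (l - 2)*(l - 1)*(l + 4)*(l - 3)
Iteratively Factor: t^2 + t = (t)*(t + 1)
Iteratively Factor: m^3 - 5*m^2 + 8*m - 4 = (m - 2)*(m^2 - 3*m + 2) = (m - 2)*(m - 1)*(m - 2)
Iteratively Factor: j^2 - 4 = (j - 2)*(j + 2)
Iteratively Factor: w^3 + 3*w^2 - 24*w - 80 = (w + 4)*(w^2 - w - 20) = (w + 4)^2*(w - 5)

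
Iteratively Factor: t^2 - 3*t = (t)*(t - 3)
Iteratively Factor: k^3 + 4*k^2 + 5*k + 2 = (k + 1)*(k^2 + 3*k + 2) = (k + 1)*(k + 2)*(k + 1)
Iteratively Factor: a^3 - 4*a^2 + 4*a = (a - 2)*(a^2 - 2*a) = a*(a - 2)*(a - 2)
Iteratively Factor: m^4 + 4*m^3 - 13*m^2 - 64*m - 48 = (m - 4)*(m^3 + 8*m^2 + 19*m + 12) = (m - 4)*(m + 1)*(m^2 + 7*m + 12) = (m - 4)*(m + 1)*(m + 3)*(m + 4)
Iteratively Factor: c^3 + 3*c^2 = (c + 3)*(c^2) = c*(c + 3)*(c)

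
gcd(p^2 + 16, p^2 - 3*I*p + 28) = p + 4*I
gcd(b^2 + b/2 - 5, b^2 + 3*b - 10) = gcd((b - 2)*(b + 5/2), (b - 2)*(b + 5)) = b - 2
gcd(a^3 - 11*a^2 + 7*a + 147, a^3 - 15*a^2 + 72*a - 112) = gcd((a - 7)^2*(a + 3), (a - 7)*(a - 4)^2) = a - 7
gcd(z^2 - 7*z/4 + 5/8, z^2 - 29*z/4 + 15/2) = z - 5/4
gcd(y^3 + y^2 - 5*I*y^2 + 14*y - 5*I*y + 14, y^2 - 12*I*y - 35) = y - 7*I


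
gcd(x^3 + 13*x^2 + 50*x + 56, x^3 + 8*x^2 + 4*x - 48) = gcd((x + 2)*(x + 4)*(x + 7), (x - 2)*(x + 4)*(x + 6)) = x + 4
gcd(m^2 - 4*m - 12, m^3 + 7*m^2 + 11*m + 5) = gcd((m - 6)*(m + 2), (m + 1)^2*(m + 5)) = 1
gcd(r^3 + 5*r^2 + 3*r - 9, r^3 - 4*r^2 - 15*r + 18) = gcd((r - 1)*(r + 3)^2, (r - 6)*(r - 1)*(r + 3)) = r^2 + 2*r - 3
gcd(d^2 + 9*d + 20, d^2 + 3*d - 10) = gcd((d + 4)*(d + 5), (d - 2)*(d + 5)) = d + 5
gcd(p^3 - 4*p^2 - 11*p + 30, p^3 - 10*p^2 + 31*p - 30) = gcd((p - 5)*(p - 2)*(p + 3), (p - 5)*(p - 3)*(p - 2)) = p^2 - 7*p + 10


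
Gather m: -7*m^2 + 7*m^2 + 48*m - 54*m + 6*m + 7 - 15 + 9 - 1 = 0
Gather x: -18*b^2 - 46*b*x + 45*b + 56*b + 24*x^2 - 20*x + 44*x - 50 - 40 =-18*b^2 + 101*b + 24*x^2 + x*(24 - 46*b) - 90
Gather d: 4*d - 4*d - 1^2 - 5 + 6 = 0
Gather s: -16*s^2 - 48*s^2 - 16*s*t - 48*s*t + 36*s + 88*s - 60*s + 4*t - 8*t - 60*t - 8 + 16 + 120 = -64*s^2 + s*(64 - 64*t) - 64*t + 128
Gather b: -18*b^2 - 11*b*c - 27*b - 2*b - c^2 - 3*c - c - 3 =-18*b^2 + b*(-11*c - 29) - c^2 - 4*c - 3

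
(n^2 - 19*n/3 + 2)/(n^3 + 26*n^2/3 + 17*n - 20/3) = (n - 6)/(n^2 + 9*n + 20)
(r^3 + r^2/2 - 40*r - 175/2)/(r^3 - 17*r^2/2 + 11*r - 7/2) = (2*r^2 + 15*r + 25)/(2*r^2 - 3*r + 1)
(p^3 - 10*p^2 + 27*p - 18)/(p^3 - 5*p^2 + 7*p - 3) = (p - 6)/(p - 1)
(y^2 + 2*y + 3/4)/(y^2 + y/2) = (y + 3/2)/y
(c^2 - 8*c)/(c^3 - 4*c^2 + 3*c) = (c - 8)/(c^2 - 4*c + 3)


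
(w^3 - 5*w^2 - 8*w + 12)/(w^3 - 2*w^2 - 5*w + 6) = (w - 6)/(w - 3)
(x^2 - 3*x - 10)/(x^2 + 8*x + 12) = (x - 5)/(x + 6)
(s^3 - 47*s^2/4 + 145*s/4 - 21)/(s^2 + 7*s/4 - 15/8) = 2*(s^2 - 11*s + 28)/(2*s + 5)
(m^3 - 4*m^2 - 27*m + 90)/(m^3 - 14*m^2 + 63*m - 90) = (m + 5)/(m - 5)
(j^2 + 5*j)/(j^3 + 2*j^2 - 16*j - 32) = j*(j + 5)/(j^3 + 2*j^2 - 16*j - 32)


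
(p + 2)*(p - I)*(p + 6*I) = p^3 + 2*p^2 + 5*I*p^2 + 6*p + 10*I*p + 12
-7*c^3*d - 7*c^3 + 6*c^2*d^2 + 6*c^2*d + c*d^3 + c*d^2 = (-c + d)*(7*c + d)*(c*d + c)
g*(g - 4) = g^2 - 4*g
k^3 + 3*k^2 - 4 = (k - 1)*(k + 2)^2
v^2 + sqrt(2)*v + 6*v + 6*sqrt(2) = (v + 6)*(v + sqrt(2))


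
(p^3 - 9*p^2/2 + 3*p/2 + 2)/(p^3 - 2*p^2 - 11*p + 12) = (p + 1/2)/(p + 3)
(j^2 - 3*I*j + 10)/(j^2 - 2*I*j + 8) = (j - 5*I)/(j - 4*I)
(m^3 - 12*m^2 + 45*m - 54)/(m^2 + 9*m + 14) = (m^3 - 12*m^2 + 45*m - 54)/(m^2 + 9*m + 14)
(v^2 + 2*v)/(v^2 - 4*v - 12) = v/(v - 6)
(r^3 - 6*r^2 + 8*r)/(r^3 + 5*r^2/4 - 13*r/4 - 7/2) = 4*r*(r^2 - 6*r + 8)/(4*r^3 + 5*r^2 - 13*r - 14)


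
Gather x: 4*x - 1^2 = 4*x - 1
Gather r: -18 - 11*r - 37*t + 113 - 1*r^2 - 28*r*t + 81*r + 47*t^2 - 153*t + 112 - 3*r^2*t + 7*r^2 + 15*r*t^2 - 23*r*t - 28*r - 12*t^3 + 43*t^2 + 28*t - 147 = r^2*(6 - 3*t) + r*(15*t^2 - 51*t + 42) - 12*t^3 + 90*t^2 - 162*t + 60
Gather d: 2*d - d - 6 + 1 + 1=d - 4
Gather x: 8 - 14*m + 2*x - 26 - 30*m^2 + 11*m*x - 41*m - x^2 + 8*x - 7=-30*m^2 - 55*m - x^2 + x*(11*m + 10) - 25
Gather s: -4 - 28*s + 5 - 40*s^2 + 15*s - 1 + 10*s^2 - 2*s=-30*s^2 - 15*s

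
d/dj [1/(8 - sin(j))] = cos(j)/(sin(j) - 8)^2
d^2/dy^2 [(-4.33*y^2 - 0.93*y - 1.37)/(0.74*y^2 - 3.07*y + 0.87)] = (3.5527136788005e-15*y^4 - 20.692324*y^3 + 12.224652*y^2 + 22.2666*y - 35.582842)/(0.405224*y^6 - 5.043396*y^5 + 22.352514*y^4 - 40.793239*y^3 + 26.279307*y^2 - 6.971049*y + 0.658503)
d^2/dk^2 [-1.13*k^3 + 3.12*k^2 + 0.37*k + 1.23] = 6.24 - 6.78*k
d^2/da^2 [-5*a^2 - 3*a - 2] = -10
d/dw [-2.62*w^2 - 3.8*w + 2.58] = -5.24*w - 3.8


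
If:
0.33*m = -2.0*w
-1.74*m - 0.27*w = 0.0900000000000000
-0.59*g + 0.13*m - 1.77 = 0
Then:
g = -3.01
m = -0.05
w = 0.01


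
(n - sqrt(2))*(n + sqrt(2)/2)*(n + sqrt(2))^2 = n^4 + 3*sqrt(2)*n^3/2 - n^2 - 3*sqrt(2)*n - 2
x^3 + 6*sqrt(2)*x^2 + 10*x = x*(x + sqrt(2))*(x + 5*sqrt(2))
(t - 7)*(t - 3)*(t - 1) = t^3 - 11*t^2 + 31*t - 21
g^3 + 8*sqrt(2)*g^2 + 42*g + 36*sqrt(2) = (g + 2*sqrt(2))*(g + 3*sqrt(2))^2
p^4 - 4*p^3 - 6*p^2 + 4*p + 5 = (p - 5)*(p - 1)*(p + 1)^2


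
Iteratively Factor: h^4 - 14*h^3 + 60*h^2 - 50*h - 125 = (h - 5)*(h^3 - 9*h^2 + 15*h + 25) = (h - 5)^2*(h^2 - 4*h - 5) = (h - 5)^2*(h + 1)*(h - 5)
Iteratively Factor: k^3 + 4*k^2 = (k)*(k^2 + 4*k) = k*(k + 4)*(k)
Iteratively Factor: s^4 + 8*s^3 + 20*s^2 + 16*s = (s + 2)*(s^3 + 6*s^2 + 8*s) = s*(s + 2)*(s^2 + 6*s + 8) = s*(s + 2)*(s + 4)*(s + 2)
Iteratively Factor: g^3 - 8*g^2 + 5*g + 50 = (g - 5)*(g^2 - 3*g - 10) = (g - 5)^2*(g + 2)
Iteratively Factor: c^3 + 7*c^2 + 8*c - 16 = (c + 4)*(c^2 + 3*c - 4) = (c + 4)^2*(c - 1)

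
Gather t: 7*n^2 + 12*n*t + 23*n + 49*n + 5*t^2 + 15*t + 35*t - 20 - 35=7*n^2 + 72*n + 5*t^2 + t*(12*n + 50) - 55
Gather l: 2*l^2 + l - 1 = 2*l^2 + l - 1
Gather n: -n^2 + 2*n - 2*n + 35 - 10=25 - n^2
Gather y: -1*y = -y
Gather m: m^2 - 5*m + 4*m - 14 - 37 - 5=m^2 - m - 56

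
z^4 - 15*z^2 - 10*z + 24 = (z - 4)*(z - 1)*(z + 2)*(z + 3)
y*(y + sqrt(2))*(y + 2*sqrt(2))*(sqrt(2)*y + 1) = sqrt(2)*y^4 + 7*y^3 + 7*sqrt(2)*y^2 + 4*y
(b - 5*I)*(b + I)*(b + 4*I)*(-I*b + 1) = -I*b^4 + b^3 - 21*I*b^2 + 41*b + 20*I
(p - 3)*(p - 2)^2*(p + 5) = p^4 - 2*p^3 - 19*p^2 + 68*p - 60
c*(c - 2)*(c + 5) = c^3 + 3*c^2 - 10*c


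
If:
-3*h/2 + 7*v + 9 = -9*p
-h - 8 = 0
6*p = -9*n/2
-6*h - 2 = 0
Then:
No Solution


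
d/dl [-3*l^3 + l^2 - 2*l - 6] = -9*l^2 + 2*l - 2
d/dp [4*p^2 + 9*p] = 8*p + 9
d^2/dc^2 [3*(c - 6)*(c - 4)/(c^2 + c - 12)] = 6*(-11*c^3 + 108*c^2 - 288*c + 336)/(c^6 + 3*c^5 - 33*c^4 - 71*c^3 + 396*c^2 + 432*c - 1728)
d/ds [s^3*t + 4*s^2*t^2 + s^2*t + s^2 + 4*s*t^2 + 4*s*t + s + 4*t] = 3*s^2*t + 8*s*t^2 + 2*s*t + 2*s + 4*t^2 + 4*t + 1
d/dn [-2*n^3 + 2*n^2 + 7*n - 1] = -6*n^2 + 4*n + 7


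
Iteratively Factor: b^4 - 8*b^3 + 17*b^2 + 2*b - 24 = (b - 2)*(b^3 - 6*b^2 + 5*b + 12) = (b - 2)*(b + 1)*(b^2 - 7*b + 12) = (b - 4)*(b - 2)*(b + 1)*(b - 3)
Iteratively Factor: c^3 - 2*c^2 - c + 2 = (c + 1)*(c^2 - 3*c + 2) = (c - 1)*(c + 1)*(c - 2)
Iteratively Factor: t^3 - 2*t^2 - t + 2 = (t - 2)*(t^2 - 1) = (t - 2)*(t - 1)*(t + 1)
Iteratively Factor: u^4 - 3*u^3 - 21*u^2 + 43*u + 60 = (u - 3)*(u^3 - 21*u - 20) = (u - 3)*(u + 4)*(u^2 - 4*u - 5) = (u - 3)*(u + 1)*(u + 4)*(u - 5)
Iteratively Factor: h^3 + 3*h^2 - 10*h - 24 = (h - 3)*(h^2 + 6*h + 8) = (h - 3)*(h + 4)*(h + 2)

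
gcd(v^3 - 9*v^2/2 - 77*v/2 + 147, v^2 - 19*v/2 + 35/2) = v - 7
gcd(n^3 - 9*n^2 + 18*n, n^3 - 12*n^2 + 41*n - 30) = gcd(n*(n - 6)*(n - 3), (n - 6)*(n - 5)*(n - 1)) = n - 6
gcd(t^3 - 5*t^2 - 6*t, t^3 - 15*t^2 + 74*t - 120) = t - 6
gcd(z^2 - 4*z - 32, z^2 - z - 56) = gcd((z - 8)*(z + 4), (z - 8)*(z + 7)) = z - 8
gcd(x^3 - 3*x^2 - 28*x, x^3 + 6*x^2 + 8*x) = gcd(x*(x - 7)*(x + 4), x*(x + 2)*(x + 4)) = x^2 + 4*x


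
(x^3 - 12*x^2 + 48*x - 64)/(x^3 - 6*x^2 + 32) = (x - 4)/(x + 2)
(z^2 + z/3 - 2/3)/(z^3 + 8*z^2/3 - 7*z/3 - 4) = (3*z - 2)/(3*z^2 + 5*z - 12)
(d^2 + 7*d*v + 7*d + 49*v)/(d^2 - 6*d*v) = (d^2 + 7*d*v + 7*d + 49*v)/(d*(d - 6*v))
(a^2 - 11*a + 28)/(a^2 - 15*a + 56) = (a - 4)/(a - 8)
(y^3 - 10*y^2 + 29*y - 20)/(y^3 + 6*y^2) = (y^3 - 10*y^2 + 29*y - 20)/(y^2*(y + 6))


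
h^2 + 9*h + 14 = (h + 2)*(h + 7)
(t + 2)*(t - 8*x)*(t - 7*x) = t^3 - 15*t^2*x + 2*t^2 + 56*t*x^2 - 30*t*x + 112*x^2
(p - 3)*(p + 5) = p^2 + 2*p - 15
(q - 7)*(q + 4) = q^2 - 3*q - 28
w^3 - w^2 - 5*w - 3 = (w - 3)*(w + 1)^2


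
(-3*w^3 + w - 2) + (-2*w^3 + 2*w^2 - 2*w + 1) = -5*w^3 + 2*w^2 - w - 1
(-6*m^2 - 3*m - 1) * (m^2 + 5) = -6*m^4 - 3*m^3 - 31*m^2 - 15*m - 5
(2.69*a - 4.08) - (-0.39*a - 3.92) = 3.08*a - 0.16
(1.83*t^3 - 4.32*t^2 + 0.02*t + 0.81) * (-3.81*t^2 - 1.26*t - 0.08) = -6.9723*t^5 + 14.1534*t^4 + 5.2206*t^3 - 2.7657*t^2 - 1.0222*t - 0.0648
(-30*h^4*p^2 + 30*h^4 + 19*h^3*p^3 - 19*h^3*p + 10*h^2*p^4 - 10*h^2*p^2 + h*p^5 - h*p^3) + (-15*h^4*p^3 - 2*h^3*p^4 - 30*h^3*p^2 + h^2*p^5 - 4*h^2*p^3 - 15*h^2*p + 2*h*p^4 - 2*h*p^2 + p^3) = -15*h^4*p^3 - 30*h^4*p^2 + 30*h^4 - 2*h^3*p^4 + 19*h^3*p^3 - 30*h^3*p^2 - 19*h^3*p + h^2*p^5 + 10*h^2*p^4 - 4*h^2*p^3 - 10*h^2*p^2 - 15*h^2*p + h*p^5 + 2*h*p^4 - h*p^3 - 2*h*p^2 + p^3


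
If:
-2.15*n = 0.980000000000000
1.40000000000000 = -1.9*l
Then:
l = -0.74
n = -0.46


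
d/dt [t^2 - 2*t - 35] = 2*t - 2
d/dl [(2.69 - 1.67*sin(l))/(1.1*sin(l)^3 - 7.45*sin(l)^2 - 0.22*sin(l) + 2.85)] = (3.674*sin(l)^3 - 21.3185*sin(l)^2 + 40.081*sin(l) - 4.1677)*cos(l)/(1.21*sin(l)^6 - 16.39*sin(l)^5 + 55.0185*sin(l)^4 + 9.548*sin(l)^3 - 42.4166*sin(l)^2 - 1.254*sin(l) + 8.1225)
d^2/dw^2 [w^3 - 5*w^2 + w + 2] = 6*w - 10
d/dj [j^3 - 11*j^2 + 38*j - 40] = 3*j^2 - 22*j + 38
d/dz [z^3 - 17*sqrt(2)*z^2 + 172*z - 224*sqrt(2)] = 3*z^2 - 34*sqrt(2)*z + 172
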